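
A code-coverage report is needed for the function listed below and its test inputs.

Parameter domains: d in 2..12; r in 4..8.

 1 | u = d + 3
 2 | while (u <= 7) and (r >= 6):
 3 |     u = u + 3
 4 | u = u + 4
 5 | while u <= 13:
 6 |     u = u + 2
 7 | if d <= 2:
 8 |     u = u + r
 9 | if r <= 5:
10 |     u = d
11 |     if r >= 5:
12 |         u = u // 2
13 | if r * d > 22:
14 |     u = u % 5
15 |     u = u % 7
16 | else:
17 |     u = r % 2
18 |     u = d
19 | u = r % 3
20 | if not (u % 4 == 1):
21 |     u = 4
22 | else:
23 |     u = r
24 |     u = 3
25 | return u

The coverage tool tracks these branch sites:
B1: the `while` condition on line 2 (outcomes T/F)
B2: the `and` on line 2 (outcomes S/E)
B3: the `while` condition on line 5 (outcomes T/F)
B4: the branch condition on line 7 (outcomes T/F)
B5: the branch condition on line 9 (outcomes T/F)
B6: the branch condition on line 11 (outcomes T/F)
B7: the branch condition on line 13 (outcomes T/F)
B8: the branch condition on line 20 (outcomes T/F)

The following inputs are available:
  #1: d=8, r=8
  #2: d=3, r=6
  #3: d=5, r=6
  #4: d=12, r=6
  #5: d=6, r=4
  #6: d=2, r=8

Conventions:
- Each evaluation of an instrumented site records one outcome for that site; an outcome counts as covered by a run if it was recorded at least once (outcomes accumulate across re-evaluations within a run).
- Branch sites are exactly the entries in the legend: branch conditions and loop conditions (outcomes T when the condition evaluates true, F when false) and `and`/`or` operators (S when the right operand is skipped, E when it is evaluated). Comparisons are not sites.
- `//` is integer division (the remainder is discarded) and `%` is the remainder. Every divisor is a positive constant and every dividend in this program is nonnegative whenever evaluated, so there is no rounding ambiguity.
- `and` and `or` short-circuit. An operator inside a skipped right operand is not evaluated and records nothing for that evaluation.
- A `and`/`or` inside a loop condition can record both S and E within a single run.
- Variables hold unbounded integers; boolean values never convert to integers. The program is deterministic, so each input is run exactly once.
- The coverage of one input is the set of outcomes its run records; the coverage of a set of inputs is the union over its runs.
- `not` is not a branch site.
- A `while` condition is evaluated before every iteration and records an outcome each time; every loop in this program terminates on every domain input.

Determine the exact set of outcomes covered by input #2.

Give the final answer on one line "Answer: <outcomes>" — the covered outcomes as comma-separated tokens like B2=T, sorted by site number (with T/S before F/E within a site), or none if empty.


Event log for input #2 (d=3, r=6):
  B2->E, B1->T, B2->S, B1->F, B3->T, B3->F, B4->F, B5->F, B7->F, B8->T
as a set, this run covers: B1=T, B1=F, B2=S, B2=E, B3=T, B3=F, B4=F, B5=F, B7=F, B8=T
Answer: B1=T, B1=F, B2=S, B2=E, B3=T, B3=F, B4=F, B5=F, B7=F, B8=T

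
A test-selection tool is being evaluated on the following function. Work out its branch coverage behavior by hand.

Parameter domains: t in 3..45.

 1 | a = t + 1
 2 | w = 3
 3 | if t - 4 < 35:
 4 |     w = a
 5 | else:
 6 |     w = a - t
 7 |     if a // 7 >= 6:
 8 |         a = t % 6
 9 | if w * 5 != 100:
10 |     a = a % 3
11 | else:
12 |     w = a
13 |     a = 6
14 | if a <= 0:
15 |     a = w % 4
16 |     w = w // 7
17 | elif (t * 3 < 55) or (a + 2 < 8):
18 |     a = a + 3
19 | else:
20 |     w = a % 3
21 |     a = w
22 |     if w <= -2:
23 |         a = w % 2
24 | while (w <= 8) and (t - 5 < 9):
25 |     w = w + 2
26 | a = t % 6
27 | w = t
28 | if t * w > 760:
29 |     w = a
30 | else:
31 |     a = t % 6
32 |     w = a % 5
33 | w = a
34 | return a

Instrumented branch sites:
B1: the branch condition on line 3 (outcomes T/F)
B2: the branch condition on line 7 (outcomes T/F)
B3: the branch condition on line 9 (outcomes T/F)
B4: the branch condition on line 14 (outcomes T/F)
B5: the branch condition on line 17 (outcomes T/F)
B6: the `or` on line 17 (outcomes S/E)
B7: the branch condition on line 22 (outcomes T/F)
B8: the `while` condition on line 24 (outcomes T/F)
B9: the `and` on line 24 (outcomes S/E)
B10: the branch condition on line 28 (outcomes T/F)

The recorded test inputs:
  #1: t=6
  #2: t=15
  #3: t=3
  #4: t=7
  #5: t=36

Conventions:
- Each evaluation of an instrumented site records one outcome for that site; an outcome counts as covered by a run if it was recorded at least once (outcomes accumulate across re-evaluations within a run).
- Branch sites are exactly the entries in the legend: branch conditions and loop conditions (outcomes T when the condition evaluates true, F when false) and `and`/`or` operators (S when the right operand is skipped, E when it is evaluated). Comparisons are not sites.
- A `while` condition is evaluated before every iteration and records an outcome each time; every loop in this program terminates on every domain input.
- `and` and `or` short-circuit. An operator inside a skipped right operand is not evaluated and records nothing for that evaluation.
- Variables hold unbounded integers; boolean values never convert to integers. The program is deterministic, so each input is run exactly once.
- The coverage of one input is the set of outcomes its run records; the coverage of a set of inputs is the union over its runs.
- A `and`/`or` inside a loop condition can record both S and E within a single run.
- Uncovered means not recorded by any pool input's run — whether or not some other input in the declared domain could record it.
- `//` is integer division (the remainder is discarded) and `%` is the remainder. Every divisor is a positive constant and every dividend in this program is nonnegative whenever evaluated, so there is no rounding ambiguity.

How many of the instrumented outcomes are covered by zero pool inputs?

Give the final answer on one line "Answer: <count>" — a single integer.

run #1 (t=6) runs B1->T, B3->T, B4->F, B6->S, B5->T, B9->E, B8->T, B9->S, B8->F, B10->F; records B1=T, B3=T, B4=F, B5=T, B6=S, B8=T, B8=F, B9=S, B9=E, B10=F
run #2 (t=15) runs B1->T, B3->T, B4->F, B6->S, B5->T, B9->S, B8->F, B10->F; records B1=T, B3=T, B4=F, B5=T, B6=S, B8=F, B9=S, B10=F
run #3 (t=3) runs B1->T, B3->T, B4->F, B6->S, B5->T, B9->E, B8->T, B9->E, B8->T, B9->E, B8->T, B9->S, B8->F, B10->F; records B1=T, B3=T, B4=F, B5=T, B6=S, B8=T, B8=F, B9=S, B9=E, B10=F
run #4 (t=7) runs B1->T, B3->T, B4->F, B6->S, B5->T, B9->E, B8->T, B9->S, B8->F, B10->F; records B1=T, B3=T, B4=F, B5=T, B6=S, B8=T, B8=F, B9=S, B9=E, B10=F
run #5 (t=36) runs B1->T, B3->T, B4->F, B6->E, B5->T, B9->S, B8->F, B10->T; records B1=T, B3=T, B4=F, B5=T, B6=E, B8=F, B9=S, B10=T
union over the pool: B1=T, B3=T, B4=F, B5=T, B6=S, B6=E, B8=T, B8=F, B9=S, B9=E, B10=T, B10=F
uncovered (8 of 20): B1=F, B2=T, B2=F, B3=F, B4=T, B5=F, B7=T, B7=F

Answer: 8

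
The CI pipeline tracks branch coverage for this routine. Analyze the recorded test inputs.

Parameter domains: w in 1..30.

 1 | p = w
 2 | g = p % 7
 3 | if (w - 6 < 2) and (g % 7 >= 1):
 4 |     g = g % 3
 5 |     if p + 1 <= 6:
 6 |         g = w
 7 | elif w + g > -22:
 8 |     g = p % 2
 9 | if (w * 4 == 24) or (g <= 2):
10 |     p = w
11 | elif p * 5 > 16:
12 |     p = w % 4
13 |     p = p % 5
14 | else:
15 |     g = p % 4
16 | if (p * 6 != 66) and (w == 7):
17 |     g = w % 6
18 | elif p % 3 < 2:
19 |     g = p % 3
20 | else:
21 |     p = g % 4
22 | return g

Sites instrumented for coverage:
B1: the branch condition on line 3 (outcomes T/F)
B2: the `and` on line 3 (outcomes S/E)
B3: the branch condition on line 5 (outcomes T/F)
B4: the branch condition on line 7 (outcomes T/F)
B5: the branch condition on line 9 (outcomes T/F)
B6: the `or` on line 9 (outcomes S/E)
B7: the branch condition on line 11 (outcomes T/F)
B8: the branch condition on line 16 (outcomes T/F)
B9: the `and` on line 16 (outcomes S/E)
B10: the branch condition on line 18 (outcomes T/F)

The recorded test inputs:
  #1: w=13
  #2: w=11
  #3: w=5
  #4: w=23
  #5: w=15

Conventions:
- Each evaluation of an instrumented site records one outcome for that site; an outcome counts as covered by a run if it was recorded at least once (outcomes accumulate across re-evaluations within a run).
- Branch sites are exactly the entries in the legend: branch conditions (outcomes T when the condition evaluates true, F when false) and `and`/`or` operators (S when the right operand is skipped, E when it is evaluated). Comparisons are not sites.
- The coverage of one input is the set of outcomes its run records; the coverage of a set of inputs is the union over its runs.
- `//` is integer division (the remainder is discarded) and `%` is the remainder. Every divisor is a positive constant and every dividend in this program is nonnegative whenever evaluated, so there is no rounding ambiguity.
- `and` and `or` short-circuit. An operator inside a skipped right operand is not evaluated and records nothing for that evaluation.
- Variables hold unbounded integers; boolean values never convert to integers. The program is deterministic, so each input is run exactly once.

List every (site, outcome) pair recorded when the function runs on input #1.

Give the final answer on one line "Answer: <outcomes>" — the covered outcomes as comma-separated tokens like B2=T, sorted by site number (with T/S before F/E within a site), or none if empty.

Tracing the run of input #1 (w=13):
  B2->S, B1->F, B4->T, B6->E, B5->T, B9->E, B8->F, B10->T
deduplicating events, the covered set is: B1=F, B2=S, B4=T, B5=T, B6=E, B8=F, B9=E, B10=T

Answer: B1=F, B2=S, B4=T, B5=T, B6=E, B8=F, B9=E, B10=T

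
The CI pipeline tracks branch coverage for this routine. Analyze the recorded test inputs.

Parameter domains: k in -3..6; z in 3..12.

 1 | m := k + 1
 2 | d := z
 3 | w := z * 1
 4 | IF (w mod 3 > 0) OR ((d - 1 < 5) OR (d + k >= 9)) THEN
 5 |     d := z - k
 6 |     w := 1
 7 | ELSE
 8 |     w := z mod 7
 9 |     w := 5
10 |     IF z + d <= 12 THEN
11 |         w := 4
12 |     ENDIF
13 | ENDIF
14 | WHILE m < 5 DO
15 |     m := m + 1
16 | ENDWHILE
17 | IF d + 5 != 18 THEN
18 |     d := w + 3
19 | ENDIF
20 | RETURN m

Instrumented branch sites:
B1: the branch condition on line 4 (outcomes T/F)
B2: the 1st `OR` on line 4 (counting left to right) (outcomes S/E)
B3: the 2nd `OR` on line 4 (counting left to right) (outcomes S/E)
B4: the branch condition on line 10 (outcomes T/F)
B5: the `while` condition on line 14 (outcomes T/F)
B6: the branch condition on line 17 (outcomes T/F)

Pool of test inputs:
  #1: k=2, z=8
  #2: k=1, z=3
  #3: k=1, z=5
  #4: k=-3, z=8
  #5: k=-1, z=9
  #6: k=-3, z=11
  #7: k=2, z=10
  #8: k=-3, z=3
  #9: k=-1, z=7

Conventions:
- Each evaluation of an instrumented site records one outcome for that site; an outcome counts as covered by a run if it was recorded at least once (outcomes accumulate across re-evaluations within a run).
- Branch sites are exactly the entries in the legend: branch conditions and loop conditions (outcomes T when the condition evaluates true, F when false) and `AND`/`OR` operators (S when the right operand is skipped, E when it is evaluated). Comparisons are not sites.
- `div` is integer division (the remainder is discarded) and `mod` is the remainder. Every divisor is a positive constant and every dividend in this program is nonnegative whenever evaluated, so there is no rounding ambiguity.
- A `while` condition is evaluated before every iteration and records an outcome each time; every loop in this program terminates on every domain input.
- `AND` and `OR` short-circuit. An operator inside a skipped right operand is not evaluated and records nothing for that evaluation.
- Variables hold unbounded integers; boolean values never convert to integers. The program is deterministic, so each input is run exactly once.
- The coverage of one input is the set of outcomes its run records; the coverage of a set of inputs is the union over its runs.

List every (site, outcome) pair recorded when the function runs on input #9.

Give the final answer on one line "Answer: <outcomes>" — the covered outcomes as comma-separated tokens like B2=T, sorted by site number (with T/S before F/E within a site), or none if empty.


Running input #9 (k=-1, z=7), event by event:
  B2->S, B1->T, B5->T, B5->T, B5->T, B5->T, B5->T, B5->F, B6->T
as a set, this run covers: B1=T, B2=S, B5=T, B5=F, B6=T
Answer: B1=T, B2=S, B5=T, B5=F, B6=T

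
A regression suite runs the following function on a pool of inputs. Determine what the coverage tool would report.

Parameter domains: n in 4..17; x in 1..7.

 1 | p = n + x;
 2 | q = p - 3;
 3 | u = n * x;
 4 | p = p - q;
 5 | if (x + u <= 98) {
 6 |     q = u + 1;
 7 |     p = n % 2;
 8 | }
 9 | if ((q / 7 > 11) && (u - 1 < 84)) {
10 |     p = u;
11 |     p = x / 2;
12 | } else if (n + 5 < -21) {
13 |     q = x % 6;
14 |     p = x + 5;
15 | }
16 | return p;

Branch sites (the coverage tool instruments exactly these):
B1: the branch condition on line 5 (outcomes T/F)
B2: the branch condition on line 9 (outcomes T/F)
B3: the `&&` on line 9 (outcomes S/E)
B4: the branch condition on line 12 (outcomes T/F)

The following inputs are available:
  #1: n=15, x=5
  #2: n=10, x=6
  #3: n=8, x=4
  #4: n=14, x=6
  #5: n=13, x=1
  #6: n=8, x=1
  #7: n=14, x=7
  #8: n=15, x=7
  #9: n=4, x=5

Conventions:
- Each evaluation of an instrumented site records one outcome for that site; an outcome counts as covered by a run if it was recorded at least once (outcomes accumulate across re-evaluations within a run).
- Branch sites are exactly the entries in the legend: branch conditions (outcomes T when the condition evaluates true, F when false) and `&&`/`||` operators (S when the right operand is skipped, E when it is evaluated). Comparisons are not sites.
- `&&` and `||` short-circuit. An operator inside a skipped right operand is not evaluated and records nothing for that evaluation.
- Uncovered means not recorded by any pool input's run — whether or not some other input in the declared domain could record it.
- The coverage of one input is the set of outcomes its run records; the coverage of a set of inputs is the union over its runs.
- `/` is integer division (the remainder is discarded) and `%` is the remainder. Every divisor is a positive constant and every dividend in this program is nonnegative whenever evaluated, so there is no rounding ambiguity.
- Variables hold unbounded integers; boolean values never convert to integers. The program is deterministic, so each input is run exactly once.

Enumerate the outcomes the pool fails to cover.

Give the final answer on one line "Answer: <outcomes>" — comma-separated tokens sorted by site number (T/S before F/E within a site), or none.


input #1, n=15, x=5: events B1->T, B3->S, B2->F, B4->F; outcomes B1=T, B2=F, B3=S, B4=F
input #2, n=10, x=6: events B1->T, B3->S, B2->F, B4->F; outcomes B1=T, B2=F, B3=S, B4=F
input #3, n=8, x=4: events B1->T, B3->S, B2->F, B4->F; outcomes B1=T, B2=F, B3=S, B4=F
input #4, n=14, x=6: events B1->T, B3->E, B2->T; outcomes B1=T, B2=T, B3=E
input #5, n=13, x=1: events B1->T, B3->S, B2->F, B4->F; outcomes B1=T, B2=F, B3=S, B4=F
input #6, n=8, x=1: events B1->T, B3->S, B2->F, B4->F; outcomes B1=T, B2=F, B3=S, B4=F
input #7, n=14, x=7: events B1->F, B3->S, B2->F, B4->F; outcomes B1=F, B2=F, B3=S, B4=F
input #8, n=15, x=7: events B1->F, B3->S, B2->F, B4->F; outcomes B1=F, B2=F, B3=S, B4=F
input #9, n=4, x=5: events B1->T, B3->S, B2->F, B4->F; outcomes B1=T, B2=F, B3=S, B4=F
union over the pool: B1=T, B1=F, B2=T, B2=F, B3=S, B3=E, B4=F
uncovered (1 of 8): B4=T
Answer: B4=T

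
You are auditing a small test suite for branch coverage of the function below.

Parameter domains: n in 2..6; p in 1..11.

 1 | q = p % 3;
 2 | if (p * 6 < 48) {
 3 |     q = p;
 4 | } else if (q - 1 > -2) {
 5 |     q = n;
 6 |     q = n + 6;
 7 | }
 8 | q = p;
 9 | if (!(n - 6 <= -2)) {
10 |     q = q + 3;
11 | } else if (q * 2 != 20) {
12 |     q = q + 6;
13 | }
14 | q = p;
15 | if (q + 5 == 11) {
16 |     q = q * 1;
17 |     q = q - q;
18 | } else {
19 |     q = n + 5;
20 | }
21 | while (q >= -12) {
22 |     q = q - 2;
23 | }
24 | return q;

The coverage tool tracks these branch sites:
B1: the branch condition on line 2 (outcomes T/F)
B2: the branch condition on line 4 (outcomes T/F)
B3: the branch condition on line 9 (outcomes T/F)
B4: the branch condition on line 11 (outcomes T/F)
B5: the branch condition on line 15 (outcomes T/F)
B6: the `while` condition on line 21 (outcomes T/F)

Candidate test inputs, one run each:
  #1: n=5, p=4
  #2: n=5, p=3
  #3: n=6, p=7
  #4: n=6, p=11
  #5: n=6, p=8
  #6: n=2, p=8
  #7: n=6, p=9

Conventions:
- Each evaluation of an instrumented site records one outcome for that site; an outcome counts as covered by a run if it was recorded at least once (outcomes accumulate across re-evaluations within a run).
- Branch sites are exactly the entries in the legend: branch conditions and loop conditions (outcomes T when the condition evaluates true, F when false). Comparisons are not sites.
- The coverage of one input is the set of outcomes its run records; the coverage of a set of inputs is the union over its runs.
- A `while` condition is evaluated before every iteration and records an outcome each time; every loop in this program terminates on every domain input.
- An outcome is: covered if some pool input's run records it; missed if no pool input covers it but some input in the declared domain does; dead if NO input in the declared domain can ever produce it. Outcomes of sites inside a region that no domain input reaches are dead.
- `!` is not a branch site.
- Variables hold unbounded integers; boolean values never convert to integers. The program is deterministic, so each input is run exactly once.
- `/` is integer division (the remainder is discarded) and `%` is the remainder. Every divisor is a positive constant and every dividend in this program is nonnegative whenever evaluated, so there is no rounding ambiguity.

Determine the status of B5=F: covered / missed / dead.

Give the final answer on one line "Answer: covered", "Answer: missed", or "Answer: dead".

B5=F is recorded by pool input(s) 1, 2, 3, 4, 5, 6, 7 -> covered

Answer: covered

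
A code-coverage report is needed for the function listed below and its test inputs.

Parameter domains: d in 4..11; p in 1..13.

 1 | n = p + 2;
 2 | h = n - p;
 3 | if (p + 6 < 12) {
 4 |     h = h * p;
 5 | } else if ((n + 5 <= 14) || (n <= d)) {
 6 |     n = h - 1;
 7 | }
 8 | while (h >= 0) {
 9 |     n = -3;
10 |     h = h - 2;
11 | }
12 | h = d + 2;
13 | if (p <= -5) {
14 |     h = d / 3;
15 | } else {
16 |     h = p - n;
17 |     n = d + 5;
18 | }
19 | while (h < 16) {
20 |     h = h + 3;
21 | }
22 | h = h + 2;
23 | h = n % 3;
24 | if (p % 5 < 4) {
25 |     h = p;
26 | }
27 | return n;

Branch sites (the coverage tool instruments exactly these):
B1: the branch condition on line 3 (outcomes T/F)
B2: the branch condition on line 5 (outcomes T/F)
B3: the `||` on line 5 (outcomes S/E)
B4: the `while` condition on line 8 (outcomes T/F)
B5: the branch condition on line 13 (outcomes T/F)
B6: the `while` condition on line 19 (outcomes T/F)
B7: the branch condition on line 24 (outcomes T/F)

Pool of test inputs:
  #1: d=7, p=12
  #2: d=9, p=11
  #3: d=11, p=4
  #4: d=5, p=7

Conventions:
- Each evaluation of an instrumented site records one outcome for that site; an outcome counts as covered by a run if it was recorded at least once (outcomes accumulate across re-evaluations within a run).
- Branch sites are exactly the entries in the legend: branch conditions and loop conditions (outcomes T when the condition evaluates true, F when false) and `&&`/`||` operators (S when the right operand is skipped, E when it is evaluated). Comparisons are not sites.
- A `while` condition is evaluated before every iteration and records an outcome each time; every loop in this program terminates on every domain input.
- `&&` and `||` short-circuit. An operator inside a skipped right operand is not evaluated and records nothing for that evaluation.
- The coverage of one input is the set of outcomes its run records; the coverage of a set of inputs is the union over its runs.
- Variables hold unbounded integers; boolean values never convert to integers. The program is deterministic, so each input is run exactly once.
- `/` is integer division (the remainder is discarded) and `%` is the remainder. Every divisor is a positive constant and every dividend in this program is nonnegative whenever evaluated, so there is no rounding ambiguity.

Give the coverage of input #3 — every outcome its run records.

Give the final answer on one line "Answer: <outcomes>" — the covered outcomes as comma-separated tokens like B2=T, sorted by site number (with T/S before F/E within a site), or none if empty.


Simulating input #3 (d=11, p=4) step by step:
  B1->T, B4->T, B4->T, B4->T, B4->T, B4->T, B4->F, B5->F, B6->T, B6->T
  B6->T, B6->F, B7->F
distinct outcomes covered: B1=T, B4=T, B4=F, B5=F, B6=T, B6=F, B7=F
Answer: B1=T, B4=T, B4=F, B5=F, B6=T, B6=F, B7=F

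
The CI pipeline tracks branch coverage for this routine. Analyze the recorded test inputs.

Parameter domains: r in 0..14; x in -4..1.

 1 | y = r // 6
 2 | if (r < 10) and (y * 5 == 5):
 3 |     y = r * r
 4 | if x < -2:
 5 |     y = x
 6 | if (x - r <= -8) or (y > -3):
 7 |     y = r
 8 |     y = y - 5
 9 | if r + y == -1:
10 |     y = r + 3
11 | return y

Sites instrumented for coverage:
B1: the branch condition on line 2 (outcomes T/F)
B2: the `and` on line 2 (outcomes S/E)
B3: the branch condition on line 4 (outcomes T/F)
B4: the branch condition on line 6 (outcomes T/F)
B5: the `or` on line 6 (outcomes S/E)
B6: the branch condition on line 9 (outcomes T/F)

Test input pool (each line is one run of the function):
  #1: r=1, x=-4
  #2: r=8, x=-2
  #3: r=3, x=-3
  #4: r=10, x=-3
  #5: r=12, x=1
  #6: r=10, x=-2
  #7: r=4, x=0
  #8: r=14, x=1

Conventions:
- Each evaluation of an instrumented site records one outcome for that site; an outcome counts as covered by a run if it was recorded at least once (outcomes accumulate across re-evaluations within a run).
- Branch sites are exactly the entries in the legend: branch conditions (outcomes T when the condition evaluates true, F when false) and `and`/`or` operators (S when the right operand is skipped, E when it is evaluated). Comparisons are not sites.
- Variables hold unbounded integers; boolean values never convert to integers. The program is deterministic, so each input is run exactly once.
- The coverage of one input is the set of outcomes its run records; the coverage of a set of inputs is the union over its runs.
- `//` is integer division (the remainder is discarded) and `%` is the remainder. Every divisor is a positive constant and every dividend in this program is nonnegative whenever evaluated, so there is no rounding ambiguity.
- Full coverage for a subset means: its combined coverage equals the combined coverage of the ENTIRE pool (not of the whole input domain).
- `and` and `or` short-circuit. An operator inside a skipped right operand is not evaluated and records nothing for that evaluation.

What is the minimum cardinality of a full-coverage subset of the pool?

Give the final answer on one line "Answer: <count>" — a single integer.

#1 (r=1, x=-4) -> B2->E, B1->F, B3->T, B5->E, B4->F, B6->F; covered: B1=F, B2=E, B3=T, B4=F, B5=E, B6=F
#2 (r=8, x=-2) -> B2->E, B1->T, B3->F, B5->S, B4->T, B6->F; covered: B1=T, B2=E, B3=F, B4=T, B5=S, B6=F
#3 (r=3, x=-3) -> B2->E, B1->F, B3->T, B5->E, B4->F, B6->F; covered: B1=F, B2=E, B3=T, B4=F, B5=E, B6=F
#4 (r=10, x=-3) -> B2->S, B1->F, B3->T, B5->S, B4->T, B6->F; covered: B1=F, B2=S, B3=T, B4=T, B5=S, B6=F
#5 (r=12, x=1) -> B2->S, B1->F, B3->F, B5->S, B4->T, B6->F; covered: B1=F, B2=S, B3=F, B4=T, B5=S, B6=F
#6 (r=10, x=-2) -> B2->S, B1->F, B3->F, B5->S, B4->T, B6->F; covered: B1=F, B2=S, B3=F, B4=T, B5=S, B6=F
#7 (r=4, x=0) -> B2->E, B1->F, B3->F, B5->E, B4->T, B6->F; covered: B1=F, B2=E, B3=F, B4=T, B5=E, B6=F
#8 (r=14, x=1) -> B2->S, B1->F, B3->F, B5->S, B4->T, B6->F; covered: B1=F, B2=S, B3=F, B4=T, B5=S, B6=F
together the pool reaches 11 outcomes: B1=T, B1=F, B2=S, B2=E, B3=T, B3=F, B4=T, B4=F, B5=S, B5=E, B6=F
every size-1 subset falls short of the 11 outcomes (best: 6/11)
every size-2 subset falls short of the 11 outcomes (best: 10/11)
the canonical winner is {1, 2, 4}: size 3, full 11-outcome coverage, earliest index list among size-3 covers

Answer: 3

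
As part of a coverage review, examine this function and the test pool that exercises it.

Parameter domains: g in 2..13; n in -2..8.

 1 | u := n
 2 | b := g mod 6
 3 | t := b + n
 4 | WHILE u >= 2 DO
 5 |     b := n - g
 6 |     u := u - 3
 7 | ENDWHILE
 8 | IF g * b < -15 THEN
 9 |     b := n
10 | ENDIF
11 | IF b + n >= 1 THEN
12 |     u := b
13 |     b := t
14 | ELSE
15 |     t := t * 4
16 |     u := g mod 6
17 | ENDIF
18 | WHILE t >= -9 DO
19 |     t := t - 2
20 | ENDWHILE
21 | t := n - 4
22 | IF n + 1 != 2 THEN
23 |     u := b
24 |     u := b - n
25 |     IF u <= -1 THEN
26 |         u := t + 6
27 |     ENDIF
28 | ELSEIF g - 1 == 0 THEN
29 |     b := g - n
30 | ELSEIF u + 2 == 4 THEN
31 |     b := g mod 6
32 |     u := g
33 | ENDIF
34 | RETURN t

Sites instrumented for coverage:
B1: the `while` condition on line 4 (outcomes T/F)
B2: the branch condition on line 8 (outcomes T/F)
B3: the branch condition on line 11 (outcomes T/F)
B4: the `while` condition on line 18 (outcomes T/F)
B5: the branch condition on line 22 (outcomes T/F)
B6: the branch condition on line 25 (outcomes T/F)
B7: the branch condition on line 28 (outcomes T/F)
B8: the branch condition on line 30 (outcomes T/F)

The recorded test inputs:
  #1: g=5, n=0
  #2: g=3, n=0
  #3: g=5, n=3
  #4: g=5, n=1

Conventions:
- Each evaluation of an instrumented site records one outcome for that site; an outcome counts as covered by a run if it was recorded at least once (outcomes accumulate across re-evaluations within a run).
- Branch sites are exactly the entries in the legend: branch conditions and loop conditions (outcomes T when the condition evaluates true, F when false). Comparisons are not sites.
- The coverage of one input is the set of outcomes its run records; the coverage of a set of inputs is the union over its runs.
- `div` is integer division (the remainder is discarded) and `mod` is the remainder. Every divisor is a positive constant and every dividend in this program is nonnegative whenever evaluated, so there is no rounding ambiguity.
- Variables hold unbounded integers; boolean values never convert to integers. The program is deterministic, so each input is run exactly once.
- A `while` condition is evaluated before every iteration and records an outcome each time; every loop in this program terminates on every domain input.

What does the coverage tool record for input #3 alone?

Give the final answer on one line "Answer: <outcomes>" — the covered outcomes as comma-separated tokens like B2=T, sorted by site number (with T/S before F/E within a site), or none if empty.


Running input #3 (g=5, n=3), event by event:
  B1->T, B1->F, B2->F, B3->T, B4->T, B4->T, B4->T, B4->T, B4->T, B4->T
  B4->T, B4->T, B4->T, B4->F, B5->T, B6->F
as a set, this run covers: B1=T, B1=F, B2=F, B3=T, B4=T, B4=F, B5=T, B6=F
Answer: B1=T, B1=F, B2=F, B3=T, B4=T, B4=F, B5=T, B6=F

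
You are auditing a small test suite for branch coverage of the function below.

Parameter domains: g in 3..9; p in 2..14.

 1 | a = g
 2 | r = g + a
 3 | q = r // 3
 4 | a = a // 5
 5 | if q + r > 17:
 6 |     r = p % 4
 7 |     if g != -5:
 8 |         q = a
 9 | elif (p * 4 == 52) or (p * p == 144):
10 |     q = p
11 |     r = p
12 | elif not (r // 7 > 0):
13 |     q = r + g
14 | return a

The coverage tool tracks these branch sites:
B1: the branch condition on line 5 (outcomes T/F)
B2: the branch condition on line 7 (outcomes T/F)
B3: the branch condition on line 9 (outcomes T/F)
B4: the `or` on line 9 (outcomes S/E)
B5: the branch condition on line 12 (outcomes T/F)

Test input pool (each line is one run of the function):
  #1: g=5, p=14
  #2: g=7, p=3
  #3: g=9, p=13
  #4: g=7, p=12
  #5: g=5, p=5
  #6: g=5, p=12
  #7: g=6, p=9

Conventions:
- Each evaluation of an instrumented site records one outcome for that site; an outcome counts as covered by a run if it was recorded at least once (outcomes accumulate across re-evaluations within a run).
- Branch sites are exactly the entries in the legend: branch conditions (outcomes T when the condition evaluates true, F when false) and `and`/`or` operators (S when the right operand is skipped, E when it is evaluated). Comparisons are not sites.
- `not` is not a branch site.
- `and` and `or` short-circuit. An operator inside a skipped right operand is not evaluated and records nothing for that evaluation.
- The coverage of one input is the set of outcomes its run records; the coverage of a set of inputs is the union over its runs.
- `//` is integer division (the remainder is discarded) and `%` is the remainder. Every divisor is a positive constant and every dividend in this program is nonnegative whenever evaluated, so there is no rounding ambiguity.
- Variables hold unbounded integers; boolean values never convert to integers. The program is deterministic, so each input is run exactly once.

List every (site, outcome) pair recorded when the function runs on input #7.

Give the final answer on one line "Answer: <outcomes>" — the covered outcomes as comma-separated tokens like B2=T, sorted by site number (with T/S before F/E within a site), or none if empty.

Running input #7 (g=6, p=9), event by event:
  B1->F, B4->E, B3->F, B5->F
distinct outcomes covered: B1=F, B3=F, B4=E, B5=F

Answer: B1=F, B3=F, B4=E, B5=F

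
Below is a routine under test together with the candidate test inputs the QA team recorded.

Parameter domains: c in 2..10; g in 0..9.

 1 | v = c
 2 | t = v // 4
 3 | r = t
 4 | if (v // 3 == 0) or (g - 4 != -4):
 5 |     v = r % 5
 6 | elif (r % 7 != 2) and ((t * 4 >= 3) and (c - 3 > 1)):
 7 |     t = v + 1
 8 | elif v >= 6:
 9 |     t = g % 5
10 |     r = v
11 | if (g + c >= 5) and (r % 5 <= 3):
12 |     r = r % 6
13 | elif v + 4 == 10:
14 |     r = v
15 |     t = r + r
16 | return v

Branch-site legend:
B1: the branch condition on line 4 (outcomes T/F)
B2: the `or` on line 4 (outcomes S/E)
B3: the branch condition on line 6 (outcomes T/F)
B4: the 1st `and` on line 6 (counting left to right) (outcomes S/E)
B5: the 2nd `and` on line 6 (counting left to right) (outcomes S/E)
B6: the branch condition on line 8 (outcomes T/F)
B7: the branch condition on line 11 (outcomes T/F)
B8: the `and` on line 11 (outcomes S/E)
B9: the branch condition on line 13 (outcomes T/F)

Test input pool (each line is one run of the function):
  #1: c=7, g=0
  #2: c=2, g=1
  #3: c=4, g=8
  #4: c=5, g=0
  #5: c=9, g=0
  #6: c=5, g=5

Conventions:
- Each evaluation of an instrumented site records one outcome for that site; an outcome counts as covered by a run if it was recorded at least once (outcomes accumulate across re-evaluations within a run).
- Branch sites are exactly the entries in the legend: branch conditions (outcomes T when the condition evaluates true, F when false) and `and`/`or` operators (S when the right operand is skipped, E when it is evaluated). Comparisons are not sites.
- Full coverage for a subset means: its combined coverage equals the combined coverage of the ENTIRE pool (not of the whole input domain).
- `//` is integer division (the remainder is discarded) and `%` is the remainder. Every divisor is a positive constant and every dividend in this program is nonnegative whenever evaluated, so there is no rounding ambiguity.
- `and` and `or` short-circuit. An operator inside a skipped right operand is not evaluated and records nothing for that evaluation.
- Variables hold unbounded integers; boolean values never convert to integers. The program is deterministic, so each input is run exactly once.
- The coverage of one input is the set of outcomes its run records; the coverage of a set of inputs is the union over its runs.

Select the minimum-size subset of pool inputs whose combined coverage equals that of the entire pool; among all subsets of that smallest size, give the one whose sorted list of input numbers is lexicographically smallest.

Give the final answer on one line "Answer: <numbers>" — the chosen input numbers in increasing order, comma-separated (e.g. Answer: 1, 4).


run #1 (c=7, g=0) runs B2->E, B1->F, B4->E, B5->E, B3->T, B8->E, B7->T; records B1=F, B2=E, B3=T, B4=E, B5=E, B7=T, B8=E
run #2 (c=2, g=1) runs B2->S, B1->T, B8->S, B7->F, B9->F; records B1=T, B2=S, B7=F, B8=S, B9=F
run #3 (c=4, g=8) runs B2->E, B1->T, B8->E, B7->T; records B1=T, B2=E, B7=T, B8=E
run #4 (c=5, g=0) runs B2->E, B1->F, B4->E, B5->E, B3->T, B8->E, B7->T; records B1=F, B2=E, B3=T, B4=E, B5=E, B7=T, B8=E
run #5 (c=9, g=0) runs B2->E, B1->F, B4->S, B3->F, B6->T, B8->E, B7->F, B9->F; records B1=F, B2=E, B3=F, B4=S, B6=T, B7=F, B8=E, B9=F
run #6 (c=5, g=5) runs B2->E, B1->T, B8->E, B7->T; records B1=T, B2=E, B7=T, B8=E
together the pool reaches 15 outcomes: B1=T, B1=F, B2=S, B2=E, B3=T, B3=F, B4=S, B4=E, B5=E, B6=T, B7=T, B7=F, B8=S, B8=E, B9=F
checked all size-1 subsets: none covers 15 outcomes (max 8/15)
checked all size-2 subsets: none covers 15 outcomes (max 12/15)
size 3: inputs {1, 2, 5} cover all 15 outcomes, and no lexicographically smaller subset of this size does
Answer: 1, 2, 5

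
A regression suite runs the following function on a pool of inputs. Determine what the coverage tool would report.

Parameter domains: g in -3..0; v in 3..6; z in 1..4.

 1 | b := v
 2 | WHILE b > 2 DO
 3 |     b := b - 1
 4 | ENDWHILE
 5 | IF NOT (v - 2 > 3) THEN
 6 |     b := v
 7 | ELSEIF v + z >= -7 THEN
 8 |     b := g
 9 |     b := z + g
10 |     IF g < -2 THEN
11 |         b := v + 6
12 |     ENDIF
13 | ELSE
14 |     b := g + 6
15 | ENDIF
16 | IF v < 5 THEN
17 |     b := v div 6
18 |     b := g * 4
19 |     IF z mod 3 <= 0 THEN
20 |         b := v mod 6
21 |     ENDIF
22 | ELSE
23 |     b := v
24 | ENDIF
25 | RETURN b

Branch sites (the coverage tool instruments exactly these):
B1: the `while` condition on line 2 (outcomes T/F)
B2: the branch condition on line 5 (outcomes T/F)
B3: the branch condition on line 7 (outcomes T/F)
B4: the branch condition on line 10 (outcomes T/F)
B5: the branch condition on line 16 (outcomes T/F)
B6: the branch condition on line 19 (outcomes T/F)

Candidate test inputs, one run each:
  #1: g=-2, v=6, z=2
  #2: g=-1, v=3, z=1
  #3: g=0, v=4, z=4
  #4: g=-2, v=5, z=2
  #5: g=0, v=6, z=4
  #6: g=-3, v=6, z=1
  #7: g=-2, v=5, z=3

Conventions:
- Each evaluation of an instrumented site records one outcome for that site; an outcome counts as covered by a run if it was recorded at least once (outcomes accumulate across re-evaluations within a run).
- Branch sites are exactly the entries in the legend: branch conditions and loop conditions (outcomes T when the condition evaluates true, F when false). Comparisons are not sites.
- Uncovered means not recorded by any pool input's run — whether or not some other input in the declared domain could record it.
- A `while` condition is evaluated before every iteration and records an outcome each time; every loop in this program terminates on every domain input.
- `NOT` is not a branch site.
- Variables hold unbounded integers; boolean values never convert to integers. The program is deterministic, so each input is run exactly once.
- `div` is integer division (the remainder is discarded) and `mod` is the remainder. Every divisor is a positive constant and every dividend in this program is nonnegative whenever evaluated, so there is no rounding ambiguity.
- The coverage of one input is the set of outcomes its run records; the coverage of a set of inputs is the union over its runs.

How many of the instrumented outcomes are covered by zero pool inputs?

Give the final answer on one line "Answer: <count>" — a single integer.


test 1 (g=-2, v=6, z=2) hits B1=T, B1=F, B2=F, B3=T, B4=F, B5=F
test 2 (g=-1, v=3, z=1) hits B1=T, B1=F, B2=T, B5=T, B6=F
test 3 (g=0, v=4, z=4) hits B1=T, B1=F, B2=T, B5=T, B6=F
test 4 (g=-2, v=5, z=2) hits B1=T, B1=F, B2=T, B5=F
test 5 (g=0, v=6, z=4) hits B1=T, B1=F, B2=F, B3=T, B4=F, B5=F
test 6 (g=-3, v=6, z=1) hits B1=T, B1=F, B2=F, B3=T, B4=T, B5=F
test 7 (g=-2, v=5, z=3) hits B1=T, B1=F, B2=T, B5=F
union over the pool: B1=T, B1=F, B2=T, B2=F, B3=T, B4=T, B4=F, B5=T, B5=F, B6=F
uncovered (2 of 12): B3=F, B6=T
Answer: 2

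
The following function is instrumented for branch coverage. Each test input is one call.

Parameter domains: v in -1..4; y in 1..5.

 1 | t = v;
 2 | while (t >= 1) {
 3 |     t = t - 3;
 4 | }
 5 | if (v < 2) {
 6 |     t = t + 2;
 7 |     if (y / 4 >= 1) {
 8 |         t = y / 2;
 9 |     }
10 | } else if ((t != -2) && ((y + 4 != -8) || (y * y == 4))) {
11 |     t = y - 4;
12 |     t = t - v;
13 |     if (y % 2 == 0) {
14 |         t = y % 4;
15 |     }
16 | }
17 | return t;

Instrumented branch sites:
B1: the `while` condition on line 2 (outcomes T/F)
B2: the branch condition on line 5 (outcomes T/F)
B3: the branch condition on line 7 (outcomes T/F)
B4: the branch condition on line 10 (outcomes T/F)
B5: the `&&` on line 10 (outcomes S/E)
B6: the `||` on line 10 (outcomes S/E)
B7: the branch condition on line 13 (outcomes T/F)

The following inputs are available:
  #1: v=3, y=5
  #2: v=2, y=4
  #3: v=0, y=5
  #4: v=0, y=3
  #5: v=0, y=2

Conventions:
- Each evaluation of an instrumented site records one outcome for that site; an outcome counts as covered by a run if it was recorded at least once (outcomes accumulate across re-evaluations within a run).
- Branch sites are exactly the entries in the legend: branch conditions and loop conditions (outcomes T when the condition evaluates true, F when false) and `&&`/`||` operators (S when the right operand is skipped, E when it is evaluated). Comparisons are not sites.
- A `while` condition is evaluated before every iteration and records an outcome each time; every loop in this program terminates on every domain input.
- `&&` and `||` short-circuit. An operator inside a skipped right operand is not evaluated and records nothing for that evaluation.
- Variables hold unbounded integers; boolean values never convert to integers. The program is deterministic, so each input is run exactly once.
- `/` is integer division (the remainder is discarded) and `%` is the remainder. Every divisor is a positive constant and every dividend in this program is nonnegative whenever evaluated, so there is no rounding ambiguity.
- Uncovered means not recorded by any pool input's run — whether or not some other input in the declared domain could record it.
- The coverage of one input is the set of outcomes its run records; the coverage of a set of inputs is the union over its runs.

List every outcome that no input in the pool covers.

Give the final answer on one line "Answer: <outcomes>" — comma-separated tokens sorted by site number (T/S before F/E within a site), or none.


input #1 (v=3, y=5): events B1->T, B1->F, B2->F, B5->E, B6->S, B4->T, B7->F; covers B1=T, B1=F, B2=F, B4=T, B5=E, B6=S, B7=F
input #2 (v=2, y=4): events B1->T, B1->F, B2->F, B5->E, B6->S, B4->T, B7->T; covers B1=T, B1=F, B2=F, B4=T, B5=E, B6=S, B7=T
input #3 (v=0, y=5): events B1->F, B2->T, B3->T; covers B1=F, B2=T, B3=T
input #4 (v=0, y=3): events B1->F, B2->T, B3->F; covers B1=F, B2=T, B3=F
input #5 (v=0, y=2): events B1->F, B2->T, B3->F; covers B1=F, B2=T, B3=F
union over the pool: B1=T, B1=F, B2=T, B2=F, B3=T, B3=F, B4=T, B5=E, B6=S, B7=T, B7=F
uncovered (3 of 14): B4=F, B5=S, B6=E
Answer: B4=F, B5=S, B6=E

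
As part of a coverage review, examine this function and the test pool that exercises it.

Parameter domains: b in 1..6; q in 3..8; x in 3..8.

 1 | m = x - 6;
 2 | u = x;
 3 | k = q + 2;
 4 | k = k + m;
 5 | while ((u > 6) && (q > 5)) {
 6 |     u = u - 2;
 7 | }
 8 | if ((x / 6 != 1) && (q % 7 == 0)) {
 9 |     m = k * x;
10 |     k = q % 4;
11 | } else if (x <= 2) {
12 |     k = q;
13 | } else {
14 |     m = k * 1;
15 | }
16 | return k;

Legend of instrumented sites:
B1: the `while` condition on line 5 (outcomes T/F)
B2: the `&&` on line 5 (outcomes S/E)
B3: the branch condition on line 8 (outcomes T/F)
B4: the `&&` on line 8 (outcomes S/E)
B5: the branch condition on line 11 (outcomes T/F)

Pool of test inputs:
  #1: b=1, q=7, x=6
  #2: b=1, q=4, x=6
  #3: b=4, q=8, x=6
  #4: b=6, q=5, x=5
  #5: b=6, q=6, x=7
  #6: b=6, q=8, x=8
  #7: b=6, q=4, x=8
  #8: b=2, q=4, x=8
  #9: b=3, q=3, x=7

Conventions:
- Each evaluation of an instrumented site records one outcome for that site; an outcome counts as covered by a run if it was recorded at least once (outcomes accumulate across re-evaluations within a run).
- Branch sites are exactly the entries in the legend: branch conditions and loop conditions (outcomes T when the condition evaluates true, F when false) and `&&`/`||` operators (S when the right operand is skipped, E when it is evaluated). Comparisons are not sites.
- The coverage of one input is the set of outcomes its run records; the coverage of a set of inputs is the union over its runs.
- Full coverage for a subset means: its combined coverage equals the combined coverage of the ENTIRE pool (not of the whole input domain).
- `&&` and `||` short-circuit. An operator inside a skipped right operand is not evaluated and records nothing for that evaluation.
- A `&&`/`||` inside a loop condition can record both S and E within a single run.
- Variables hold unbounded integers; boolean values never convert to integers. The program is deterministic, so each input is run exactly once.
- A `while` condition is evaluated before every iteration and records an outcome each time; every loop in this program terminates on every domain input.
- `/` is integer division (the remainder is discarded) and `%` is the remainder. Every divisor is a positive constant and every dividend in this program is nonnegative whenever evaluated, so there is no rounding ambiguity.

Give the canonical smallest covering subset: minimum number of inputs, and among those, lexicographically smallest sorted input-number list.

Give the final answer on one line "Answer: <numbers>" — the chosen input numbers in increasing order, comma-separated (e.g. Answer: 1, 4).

test 1 (b=1, q=7, x=6) hits B1=F, B2=S, B3=F, B4=S, B5=F
test 2 (b=1, q=4, x=6) hits B1=F, B2=S, B3=F, B4=S, B5=F
test 3 (b=4, q=8, x=6) hits B1=F, B2=S, B3=F, B4=S, B5=F
test 4 (b=6, q=5, x=5) hits B1=F, B2=S, B3=F, B4=E, B5=F
test 5 (b=6, q=6, x=7) hits B1=T, B1=F, B2=S, B2=E, B3=F, B4=S, B5=F
test 6 (b=6, q=8, x=8) hits B1=T, B1=F, B2=S, B2=E, B3=F, B4=S, B5=F
test 7 (b=6, q=4, x=8) hits B1=F, B2=E, B3=F, B4=S, B5=F
test 8 (b=2, q=4, x=8) hits B1=F, B2=E, B3=F, B4=S, B5=F
test 9 (b=3, q=3, x=7) hits B1=F, B2=E, B3=F, B4=S, B5=F
together the pool reaches 8 outcomes: B1=T, B1=F, B2=S, B2=E, B3=F, B4=S, B4=E, B5=F
no size-1 subset reaches all 8 outcomes (best union: 7/8)
at size 2, {4, 5} reaches all 8 outcomes; every lexicographically earlier size-2 subset fails

Answer: 4, 5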